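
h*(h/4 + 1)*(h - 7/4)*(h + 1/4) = h^4/4 + 5*h^3/8 - 103*h^2/64 - 7*h/16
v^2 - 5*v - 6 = (v - 6)*(v + 1)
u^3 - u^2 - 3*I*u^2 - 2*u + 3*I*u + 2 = (u - 1)*(u - 2*I)*(u - I)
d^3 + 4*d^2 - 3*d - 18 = (d - 2)*(d + 3)^2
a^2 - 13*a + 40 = (a - 8)*(a - 5)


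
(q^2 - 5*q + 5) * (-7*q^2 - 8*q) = -7*q^4 + 27*q^3 + 5*q^2 - 40*q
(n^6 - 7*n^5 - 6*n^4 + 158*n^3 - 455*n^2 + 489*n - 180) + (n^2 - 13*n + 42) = n^6 - 7*n^5 - 6*n^4 + 158*n^3 - 454*n^2 + 476*n - 138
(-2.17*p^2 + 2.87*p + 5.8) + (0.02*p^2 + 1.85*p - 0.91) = -2.15*p^2 + 4.72*p + 4.89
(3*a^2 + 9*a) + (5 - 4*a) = 3*a^2 + 5*a + 5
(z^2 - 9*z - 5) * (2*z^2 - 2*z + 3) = 2*z^4 - 20*z^3 + 11*z^2 - 17*z - 15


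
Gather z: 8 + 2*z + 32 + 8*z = 10*z + 40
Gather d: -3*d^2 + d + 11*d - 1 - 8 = -3*d^2 + 12*d - 9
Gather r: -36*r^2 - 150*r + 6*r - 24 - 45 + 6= -36*r^2 - 144*r - 63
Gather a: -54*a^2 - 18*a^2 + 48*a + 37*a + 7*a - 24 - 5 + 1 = -72*a^2 + 92*a - 28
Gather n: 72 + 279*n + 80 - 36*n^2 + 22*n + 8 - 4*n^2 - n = -40*n^2 + 300*n + 160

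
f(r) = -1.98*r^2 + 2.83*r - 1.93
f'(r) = 2.83 - 3.96*r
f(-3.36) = -33.79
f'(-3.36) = 16.14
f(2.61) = -8.03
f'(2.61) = -7.51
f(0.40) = -1.11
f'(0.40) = 1.25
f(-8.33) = -162.89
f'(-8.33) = 35.82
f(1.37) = -1.77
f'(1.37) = -2.60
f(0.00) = -1.93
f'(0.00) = 2.83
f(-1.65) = -11.99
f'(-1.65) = 9.36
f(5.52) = -46.64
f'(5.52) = -19.03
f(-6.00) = -90.19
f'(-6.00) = 26.59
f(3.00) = -11.26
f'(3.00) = -9.05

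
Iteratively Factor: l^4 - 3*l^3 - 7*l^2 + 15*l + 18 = (l - 3)*(l^3 - 7*l - 6) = (l - 3)^2*(l^2 + 3*l + 2) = (l - 3)^2*(l + 1)*(l + 2)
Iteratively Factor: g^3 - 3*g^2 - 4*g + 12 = (g - 3)*(g^2 - 4) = (g - 3)*(g - 2)*(g + 2)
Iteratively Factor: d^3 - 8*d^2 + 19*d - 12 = (d - 3)*(d^2 - 5*d + 4) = (d - 4)*(d - 3)*(d - 1)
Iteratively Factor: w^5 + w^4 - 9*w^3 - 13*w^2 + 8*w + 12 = (w - 3)*(w^4 + 4*w^3 + 3*w^2 - 4*w - 4) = (w - 3)*(w + 2)*(w^3 + 2*w^2 - w - 2) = (w - 3)*(w + 1)*(w + 2)*(w^2 + w - 2) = (w - 3)*(w + 1)*(w + 2)^2*(w - 1)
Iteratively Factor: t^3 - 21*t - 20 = (t - 5)*(t^2 + 5*t + 4) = (t - 5)*(t + 4)*(t + 1)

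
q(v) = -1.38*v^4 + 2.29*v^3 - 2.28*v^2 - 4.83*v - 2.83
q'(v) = -5.52*v^3 + 6.87*v^2 - 4.56*v - 4.83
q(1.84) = -20.99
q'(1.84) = -24.35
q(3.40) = -140.02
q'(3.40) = -157.87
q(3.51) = -158.31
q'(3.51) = -174.90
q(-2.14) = -54.32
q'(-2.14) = 90.49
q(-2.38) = -79.40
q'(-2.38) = 119.35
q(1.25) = -11.33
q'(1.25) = -10.58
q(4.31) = -358.86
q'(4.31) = -338.81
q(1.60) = -16.06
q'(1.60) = -17.15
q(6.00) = -1407.73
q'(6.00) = -977.19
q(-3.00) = -182.47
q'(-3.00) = 219.72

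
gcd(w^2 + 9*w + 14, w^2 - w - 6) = w + 2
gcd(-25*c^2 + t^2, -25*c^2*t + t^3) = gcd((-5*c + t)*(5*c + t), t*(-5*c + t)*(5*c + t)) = -25*c^2 + t^2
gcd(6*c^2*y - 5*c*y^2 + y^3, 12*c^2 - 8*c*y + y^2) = -2*c + y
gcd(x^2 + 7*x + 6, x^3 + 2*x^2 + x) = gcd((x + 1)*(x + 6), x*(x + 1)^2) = x + 1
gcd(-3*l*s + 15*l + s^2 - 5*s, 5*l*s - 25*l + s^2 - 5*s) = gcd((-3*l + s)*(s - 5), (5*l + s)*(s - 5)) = s - 5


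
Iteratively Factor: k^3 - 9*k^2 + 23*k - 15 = (k - 3)*(k^2 - 6*k + 5) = (k - 3)*(k - 1)*(k - 5)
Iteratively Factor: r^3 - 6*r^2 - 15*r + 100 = (r - 5)*(r^2 - r - 20) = (r - 5)*(r + 4)*(r - 5)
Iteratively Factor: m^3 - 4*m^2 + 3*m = (m)*(m^2 - 4*m + 3) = m*(m - 1)*(m - 3)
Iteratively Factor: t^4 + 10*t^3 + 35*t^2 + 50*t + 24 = (t + 3)*(t^3 + 7*t^2 + 14*t + 8) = (t + 2)*(t + 3)*(t^2 + 5*t + 4) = (t + 1)*(t + 2)*(t + 3)*(t + 4)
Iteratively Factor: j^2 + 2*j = (j)*(j + 2)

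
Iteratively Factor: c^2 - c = (c)*(c - 1)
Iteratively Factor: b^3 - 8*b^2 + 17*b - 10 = (b - 2)*(b^2 - 6*b + 5) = (b - 2)*(b - 1)*(b - 5)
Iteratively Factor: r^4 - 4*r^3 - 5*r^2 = (r + 1)*(r^3 - 5*r^2) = (r - 5)*(r + 1)*(r^2) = r*(r - 5)*(r + 1)*(r)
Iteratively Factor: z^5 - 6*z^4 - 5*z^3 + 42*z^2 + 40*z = (z)*(z^4 - 6*z^3 - 5*z^2 + 42*z + 40) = z*(z + 2)*(z^3 - 8*z^2 + 11*z + 20) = z*(z - 4)*(z + 2)*(z^2 - 4*z - 5) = z*(z - 5)*(z - 4)*(z + 2)*(z + 1)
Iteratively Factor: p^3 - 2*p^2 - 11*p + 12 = (p - 1)*(p^2 - p - 12) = (p - 4)*(p - 1)*(p + 3)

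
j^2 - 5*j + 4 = (j - 4)*(j - 1)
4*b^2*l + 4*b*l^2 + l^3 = l*(2*b + l)^2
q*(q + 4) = q^2 + 4*q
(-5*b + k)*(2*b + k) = -10*b^2 - 3*b*k + k^2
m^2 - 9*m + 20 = (m - 5)*(m - 4)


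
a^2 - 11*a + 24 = (a - 8)*(a - 3)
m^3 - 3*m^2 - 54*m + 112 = (m - 8)*(m - 2)*(m + 7)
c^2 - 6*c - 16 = (c - 8)*(c + 2)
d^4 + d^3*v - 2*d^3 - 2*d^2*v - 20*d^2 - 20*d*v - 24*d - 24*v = (d - 6)*(d + 2)^2*(d + v)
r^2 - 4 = (r - 2)*(r + 2)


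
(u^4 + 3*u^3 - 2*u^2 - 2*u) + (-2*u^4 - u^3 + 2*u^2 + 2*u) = -u^4 + 2*u^3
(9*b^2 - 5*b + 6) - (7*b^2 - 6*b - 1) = 2*b^2 + b + 7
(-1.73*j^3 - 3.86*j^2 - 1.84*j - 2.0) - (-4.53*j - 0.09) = -1.73*j^3 - 3.86*j^2 + 2.69*j - 1.91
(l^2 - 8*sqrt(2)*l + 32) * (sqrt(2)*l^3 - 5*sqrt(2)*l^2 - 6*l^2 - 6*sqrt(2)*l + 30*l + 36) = sqrt(2)*l^5 - 22*l^4 - 5*sqrt(2)*l^4 + 74*sqrt(2)*l^3 + 110*l^3 - 400*sqrt(2)*l^2 - 60*l^2 - 480*sqrt(2)*l + 960*l + 1152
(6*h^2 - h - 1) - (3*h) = 6*h^2 - 4*h - 1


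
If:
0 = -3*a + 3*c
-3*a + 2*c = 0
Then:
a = 0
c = 0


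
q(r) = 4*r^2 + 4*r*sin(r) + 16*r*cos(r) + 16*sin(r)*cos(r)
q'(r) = -16*r*sin(r) + 4*r*cos(r) + 8*r - 16*sin(r)^2 + 4*sin(r) + 16*cos(r)^2 + 16*cos(r)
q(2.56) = -9.73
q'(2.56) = -15.41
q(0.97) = 23.20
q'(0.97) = 3.72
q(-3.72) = 89.73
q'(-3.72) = 10.46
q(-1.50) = 12.16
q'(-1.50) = -55.06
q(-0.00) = 0.00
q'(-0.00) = 32.00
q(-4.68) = 70.81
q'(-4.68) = 25.52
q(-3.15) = 89.85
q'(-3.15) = -12.14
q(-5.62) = 49.40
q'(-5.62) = 11.63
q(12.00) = 705.02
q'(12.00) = 257.67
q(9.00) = 201.63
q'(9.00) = -22.51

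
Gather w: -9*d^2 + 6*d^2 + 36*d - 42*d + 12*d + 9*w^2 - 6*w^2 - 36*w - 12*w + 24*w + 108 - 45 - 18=-3*d^2 + 6*d + 3*w^2 - 24*w + 45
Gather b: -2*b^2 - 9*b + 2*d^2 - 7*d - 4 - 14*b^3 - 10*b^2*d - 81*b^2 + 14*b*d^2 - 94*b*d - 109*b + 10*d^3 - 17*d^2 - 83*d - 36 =-14*b^3 + b^2*(-10*d - 83) + b*(14*d^2 - 94*d - 118) + 10*d^3 - 15*d^2 - 90*d - 40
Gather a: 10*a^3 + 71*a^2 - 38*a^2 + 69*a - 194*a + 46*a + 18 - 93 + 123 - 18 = 10*a^3 + 33*a^2 - 79*a + 30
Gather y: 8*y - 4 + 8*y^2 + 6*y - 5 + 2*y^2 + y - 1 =10*y^2 + 15*y - 10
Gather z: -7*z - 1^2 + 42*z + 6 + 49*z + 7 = 84*z + 12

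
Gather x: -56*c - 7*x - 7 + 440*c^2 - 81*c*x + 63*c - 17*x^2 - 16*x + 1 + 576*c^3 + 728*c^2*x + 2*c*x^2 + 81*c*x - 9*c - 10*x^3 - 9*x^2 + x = 576*c^3 + 440*c^2 - 2*c - 10*x^3 + x^2*(2*c - 26) + x*(728*c^2 - 22) - 6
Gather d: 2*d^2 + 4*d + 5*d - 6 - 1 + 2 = 2*d^2 + 9*d - 5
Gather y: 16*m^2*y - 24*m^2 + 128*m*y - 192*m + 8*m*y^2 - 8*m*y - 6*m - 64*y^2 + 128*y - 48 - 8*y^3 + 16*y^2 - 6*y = -24*m^2 - 198*m - 8*y^3 + y^2*(8*m - 48) + y*(16*m^2 + 120*m + 122) - 48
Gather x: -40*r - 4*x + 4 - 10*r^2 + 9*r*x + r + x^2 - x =-10*r^2 - 39*r + x^2 + x*(9*r - 5) + 4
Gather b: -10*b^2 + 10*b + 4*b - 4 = -10*b^2 + 14*b - 4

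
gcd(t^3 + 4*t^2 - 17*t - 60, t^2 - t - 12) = t^2 - t - 12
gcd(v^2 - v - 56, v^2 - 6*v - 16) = v - 8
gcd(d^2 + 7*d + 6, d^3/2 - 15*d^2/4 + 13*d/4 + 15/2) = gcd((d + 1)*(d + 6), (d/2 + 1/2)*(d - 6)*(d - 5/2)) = d + 1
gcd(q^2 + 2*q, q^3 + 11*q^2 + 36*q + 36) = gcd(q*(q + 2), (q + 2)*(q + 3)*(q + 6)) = q + 2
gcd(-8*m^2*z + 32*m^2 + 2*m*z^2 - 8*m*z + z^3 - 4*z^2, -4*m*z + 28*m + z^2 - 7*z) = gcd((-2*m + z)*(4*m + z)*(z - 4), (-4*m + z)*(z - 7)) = 1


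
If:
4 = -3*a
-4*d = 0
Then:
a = -4/3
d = 0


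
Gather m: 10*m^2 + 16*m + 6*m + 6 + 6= 10*m^2 + 22*m + 12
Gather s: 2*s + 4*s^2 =4*s^2 + 2*s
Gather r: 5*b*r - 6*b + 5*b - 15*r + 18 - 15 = -b + r*(5*b - 15) + 3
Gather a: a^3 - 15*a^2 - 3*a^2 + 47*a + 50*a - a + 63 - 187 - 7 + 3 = a^3 - 18*a^2 + 96*a - 128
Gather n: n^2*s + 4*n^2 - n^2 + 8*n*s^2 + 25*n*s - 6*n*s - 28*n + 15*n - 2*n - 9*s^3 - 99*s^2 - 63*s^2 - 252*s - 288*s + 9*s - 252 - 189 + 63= n^2*(s + 3) + n*(8*s^2 + 19*s - 15) - 9*s^3 - 162*s^2 - 531*s - 378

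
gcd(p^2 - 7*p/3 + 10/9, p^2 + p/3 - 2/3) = p - 2/3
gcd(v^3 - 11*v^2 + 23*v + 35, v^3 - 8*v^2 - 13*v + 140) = v^2 - 12*v + 35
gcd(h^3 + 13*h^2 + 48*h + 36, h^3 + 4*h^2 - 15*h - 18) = h^2 + 7*h + 6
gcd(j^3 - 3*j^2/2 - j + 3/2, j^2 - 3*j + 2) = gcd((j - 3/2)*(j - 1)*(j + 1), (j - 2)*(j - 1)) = j - 1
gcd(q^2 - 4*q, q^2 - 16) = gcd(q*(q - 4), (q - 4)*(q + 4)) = q - 4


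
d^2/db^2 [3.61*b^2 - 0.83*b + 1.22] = 7.22000000000000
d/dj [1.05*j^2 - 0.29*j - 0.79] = 2.1*j - 0.29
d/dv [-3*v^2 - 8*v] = -6*v - 8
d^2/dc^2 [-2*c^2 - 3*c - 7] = -4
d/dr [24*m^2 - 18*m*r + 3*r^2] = -18*m + 6*r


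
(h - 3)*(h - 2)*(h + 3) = h^3 - 2*h^2 - 9*h + 18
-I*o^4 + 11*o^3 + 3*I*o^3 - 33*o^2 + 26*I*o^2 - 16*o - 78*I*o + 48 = (o - 3)*(o + 2*I)*(o + 8*I)*(-I*o + 1)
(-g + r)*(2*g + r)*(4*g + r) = -8*g^3 + 2*g^2*r + 5*g*r^2 + r^3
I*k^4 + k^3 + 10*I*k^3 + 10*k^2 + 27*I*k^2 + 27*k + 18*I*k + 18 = (k + 3)*(k + 6)*(k - I)*(I*k + I)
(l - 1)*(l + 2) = l^2 + l - 2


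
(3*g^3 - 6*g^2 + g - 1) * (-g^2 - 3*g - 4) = -3*g^5 - 3*g^4 + 5*g^3 + 22*g^2 - g + 4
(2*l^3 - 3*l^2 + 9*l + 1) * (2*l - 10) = 4*l^4 - 26*l^3 + 48*l^2 - 88*l - 10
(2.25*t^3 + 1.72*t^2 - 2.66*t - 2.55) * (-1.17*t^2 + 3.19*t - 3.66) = -2.6325*t^5 + 5.1651*t^4 + 0.364*t^3 - 11.7971*t^2 + 1.6011*t + 9.333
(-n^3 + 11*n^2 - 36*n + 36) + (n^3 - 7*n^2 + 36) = 4*n^2 - 36*n + 72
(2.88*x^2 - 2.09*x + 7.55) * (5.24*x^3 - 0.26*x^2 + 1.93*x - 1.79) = 15.0912*x^5 - 11.7004*x^4 + 45.6638*x^3 - 11.1519*x^2 + 18.3126*x - 13.5145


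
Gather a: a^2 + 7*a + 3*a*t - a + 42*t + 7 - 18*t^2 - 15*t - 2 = a^2 + a*(3*t + 6) - 18*t^2 + 27*t + 5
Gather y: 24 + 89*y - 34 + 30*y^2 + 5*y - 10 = 30*y^2 + 94*y - 20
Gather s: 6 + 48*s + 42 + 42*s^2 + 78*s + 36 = 42*s^2 + 126*s + 84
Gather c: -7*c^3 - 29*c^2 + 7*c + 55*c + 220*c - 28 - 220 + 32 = -7*c^3 - 29*c^2 + 282*c - 216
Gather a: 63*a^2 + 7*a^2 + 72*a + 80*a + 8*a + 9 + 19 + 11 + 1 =70*a^2 + 160*a + 40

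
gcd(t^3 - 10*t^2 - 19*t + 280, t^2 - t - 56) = t - 8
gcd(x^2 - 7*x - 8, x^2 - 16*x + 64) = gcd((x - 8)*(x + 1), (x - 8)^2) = x - 8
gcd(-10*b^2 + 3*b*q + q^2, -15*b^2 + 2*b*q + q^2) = 5*b + q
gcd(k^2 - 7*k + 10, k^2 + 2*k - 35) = k - 5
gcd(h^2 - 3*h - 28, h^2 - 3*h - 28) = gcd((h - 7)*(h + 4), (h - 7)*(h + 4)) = h^2 - 3*h - 28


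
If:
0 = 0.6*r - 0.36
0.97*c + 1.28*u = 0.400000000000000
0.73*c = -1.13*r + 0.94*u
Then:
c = -0.27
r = 0.60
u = 0.51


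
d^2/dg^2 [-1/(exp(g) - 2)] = (-exp(g) - 2)*exp(g)/(exp(g) - 2)^3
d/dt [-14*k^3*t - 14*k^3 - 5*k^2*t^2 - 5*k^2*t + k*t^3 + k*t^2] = k*(-14*k^2 - 10*k*t - 5*k + 3*t^2 + 2*t)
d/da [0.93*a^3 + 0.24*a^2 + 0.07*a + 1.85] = 2.79*a^2 + 0.48*a + 0.07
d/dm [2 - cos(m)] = sin(m)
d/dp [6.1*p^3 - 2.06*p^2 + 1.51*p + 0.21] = 18.3*p^2 - 4.12*p + 1.51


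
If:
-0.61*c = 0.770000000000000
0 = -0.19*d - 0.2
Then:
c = -1.26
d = -1.05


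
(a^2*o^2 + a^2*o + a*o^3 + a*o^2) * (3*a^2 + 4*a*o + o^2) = 3*a^4*o^2 + 3*a^4*o + 7*a^3*o^3 + 7*a^3*o^2 + 5*a^2*o^4 + 5*a^2*o^3 + a*o^5 + a*o^4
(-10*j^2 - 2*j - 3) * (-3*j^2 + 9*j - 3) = 30*j^4 - 84*j^3 + 21*j^2 - 21*j + 9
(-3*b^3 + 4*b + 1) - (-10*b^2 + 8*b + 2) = -3*b^3 + 10*b^2 - 4*b - 1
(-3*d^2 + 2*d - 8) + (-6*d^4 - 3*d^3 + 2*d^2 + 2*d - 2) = -6*d^4 - 3*d^3 - d^2 + 4*d - 10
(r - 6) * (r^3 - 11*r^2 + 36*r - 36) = r^4 - 17*r^3 + 102*r^2 - 252*r + 216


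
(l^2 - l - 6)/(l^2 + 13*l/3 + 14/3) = 3*(l - 3)/(3*l + 7)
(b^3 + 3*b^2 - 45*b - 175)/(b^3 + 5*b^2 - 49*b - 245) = (b + 5)/(b + 7)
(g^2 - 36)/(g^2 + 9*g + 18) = (g - 6)/(g + 3)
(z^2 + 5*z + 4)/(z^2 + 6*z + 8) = (z + 1)/(z + 2)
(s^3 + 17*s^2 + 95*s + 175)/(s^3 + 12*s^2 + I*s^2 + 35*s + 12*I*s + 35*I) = (s + 5)/(s + I)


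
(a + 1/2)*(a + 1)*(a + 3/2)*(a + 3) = a^4 + 6*a^3 + 47*a^2/4 + 9*a + 9/4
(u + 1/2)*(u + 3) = u^2 + 7*u/2 + 3/2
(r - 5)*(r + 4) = r^2 - r - 20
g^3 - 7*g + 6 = (g - 2)*(g - 1)*(g + 3)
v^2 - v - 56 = (v - 8)*(v + 7)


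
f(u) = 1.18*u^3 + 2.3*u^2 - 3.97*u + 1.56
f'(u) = 3.54*u^2 + 4.6*u - 3.97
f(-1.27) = 7.89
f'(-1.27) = -4.10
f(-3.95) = -19.60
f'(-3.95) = 33.09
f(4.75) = 161.06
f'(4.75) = 97.75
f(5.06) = 193.23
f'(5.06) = 109.94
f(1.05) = 1.29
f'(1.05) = 4.76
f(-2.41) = 7.97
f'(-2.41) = 5.50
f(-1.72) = 9.19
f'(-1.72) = -1.41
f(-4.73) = -53.08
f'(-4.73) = 53.47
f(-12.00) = -1658.64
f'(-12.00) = 450.59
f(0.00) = 1.56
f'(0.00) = -3.97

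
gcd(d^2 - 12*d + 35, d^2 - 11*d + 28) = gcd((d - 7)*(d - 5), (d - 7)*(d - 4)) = d - 7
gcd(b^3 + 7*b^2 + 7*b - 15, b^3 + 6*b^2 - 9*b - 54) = b + 3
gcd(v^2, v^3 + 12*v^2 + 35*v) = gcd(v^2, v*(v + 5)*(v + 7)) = v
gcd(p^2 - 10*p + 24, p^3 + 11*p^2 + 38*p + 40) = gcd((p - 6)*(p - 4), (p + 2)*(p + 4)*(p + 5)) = 1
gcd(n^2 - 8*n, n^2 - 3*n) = n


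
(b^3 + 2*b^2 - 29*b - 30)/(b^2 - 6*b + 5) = (b^2 + 7*b + 6)/(b - 1)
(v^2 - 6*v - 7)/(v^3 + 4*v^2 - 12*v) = (v^2 - 6*v - 7)/(v*(v^2 + 4*v - 12))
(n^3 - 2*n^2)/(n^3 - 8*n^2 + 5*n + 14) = n^2/(n^2 - 6*n - 7)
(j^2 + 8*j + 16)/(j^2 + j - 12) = (j + 4)/(j - 3)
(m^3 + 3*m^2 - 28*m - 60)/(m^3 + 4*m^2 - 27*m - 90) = (m + 2)/(m + 3)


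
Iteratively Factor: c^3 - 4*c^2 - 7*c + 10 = (c + 2)*(c^2 - 6*c + 5) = (c - 5)*(c + 2)*(c - 1)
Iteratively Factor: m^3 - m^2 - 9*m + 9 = (m + 3)*(m^2 - 4*m + 3) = (m - 3)*(m + 3)*(m - 1)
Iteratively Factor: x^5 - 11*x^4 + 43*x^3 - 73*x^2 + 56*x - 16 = (x - 1)*(x^4 - 10*x^3 + 33*x^2 - 40*x + 16) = (x - 1)^2*(x^3 - 9*x^2 + 24*x - 16) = (x - 4)*(x - 1)^2*(x^2 - 5*x + 4) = (x - 4)*(x - 1)^3*(x - 4)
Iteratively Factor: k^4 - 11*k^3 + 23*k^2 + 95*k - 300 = (k - 4)*(k^3 - 7*k^2 - 5*k + 75) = (k - 4)*(k + 3)*(k^2 - 10*k + 25) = (k - 5)*(k - 4)*(k + 3)*(k - 5)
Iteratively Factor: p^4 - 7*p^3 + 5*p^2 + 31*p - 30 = (p - 3)*(p^3 - 4*p^2 - 7*p + 10) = (p - 3)*(p - 1)*(p^2 - 3*p - 10) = (p - 5)*(p - 3)*(p - 1)*(p + 2)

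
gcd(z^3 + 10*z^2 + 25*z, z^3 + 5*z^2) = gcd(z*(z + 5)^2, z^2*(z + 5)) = z^2 + 5*z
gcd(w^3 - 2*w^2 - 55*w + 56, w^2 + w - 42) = w + 7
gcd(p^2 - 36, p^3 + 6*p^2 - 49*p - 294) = p + 6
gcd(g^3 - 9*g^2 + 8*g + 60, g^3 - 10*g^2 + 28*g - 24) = g - 6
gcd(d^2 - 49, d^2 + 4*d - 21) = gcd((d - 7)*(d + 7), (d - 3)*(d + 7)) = d + 7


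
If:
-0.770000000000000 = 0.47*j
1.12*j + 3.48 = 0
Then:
No Solution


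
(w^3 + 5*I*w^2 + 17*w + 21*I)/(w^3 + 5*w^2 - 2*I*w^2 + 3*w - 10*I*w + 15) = (w + 7*I)/(w + 5)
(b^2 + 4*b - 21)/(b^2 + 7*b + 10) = (b^2 + 4*b - 21)/(b^2 + 7*b + 10)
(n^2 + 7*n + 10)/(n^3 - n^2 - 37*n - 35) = (n + 2)/(n^2 - 6*n - 7)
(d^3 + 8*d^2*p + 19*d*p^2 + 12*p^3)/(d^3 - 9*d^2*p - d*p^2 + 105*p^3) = (d^2 + 5*d*p + 4*p^2)/(d^2 - 12*d*p + 35*p^2)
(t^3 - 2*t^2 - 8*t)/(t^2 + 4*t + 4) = t*(t - 4)/(t + 2)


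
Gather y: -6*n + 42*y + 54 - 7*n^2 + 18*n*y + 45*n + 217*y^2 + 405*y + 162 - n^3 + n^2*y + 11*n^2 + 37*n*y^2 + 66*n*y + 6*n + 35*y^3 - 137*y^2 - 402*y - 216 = -n^3 + 4*n^2 + 45*n + 35*y^3 + y^2*(37*n + 80) + y*(n^2 + 84*n + 45)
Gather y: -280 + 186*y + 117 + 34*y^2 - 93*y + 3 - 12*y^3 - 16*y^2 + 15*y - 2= -12*y^3 + 18*y^2 + 108*y - 162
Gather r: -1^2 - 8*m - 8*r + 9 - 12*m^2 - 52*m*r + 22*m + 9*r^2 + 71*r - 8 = -12*m^2 + 14*m + 9*r^2 + r*(63 - 52*m)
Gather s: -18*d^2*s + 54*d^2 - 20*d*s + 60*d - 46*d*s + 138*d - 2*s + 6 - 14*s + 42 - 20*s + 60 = 54*d^2 + 198*d + s*(-18*d^2 - 66*d - 36) + 108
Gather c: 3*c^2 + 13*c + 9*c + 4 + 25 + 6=3*c^2 + 22*c + 35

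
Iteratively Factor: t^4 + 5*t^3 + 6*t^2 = (t)*(t^3 + 5*t^2 + 6*t) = t*(t + 2)*(t^2 + 3*t) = t^2*(t + 2)*(t + 3)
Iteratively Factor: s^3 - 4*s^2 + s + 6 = (s - 3)*(s^2 - s - 2) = (s - 3)*(s - 2)*(s + 1)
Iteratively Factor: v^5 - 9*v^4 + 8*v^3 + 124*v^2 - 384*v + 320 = (v - 4)*(v^4 - 5*v^3 - 12*v^2 + 76*v - 80) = (v - 4)*(v - 2)*(v^3 - 3*v^2 - 18*v + 40) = (v - 4)*(v - 2)^2*(v^2 - v - 20) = (v - 4)*(v - 2)^2*(v + 4)*(v - 5)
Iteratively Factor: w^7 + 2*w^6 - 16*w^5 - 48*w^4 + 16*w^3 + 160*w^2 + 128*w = (w - 2)*(w^6 + 4*w^5 - 8*w^4 - 64*w^3 - 112*w^2 - 64*w) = (w - 4)*(w - 2)*(w^5 + 8*w^4 + 24*w^3 + 32*w^2 + 16*w) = (w - 4)*(w - 2)*(w + 2)*(w^4 + 6*w^3 + 12*w^2 + 8*w) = (w - 4)*(w - 2)*(w + 2)^2*(w^3 + 4*w^2 + 4*w) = (w - 4)*(w - 2)*(w + 2)^3*(w^2 + 2*w) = (w - 4)*(w - 2)*(w + 2)^4*(w)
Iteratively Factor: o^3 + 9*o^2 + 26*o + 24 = (o + 2)*(o^2 + 7*o + 12) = (o + 2)*(o + 3)*(o + 4)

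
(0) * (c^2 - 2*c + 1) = 0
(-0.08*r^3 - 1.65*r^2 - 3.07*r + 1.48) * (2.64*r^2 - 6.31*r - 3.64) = -0.2112*r^5 - 3.8512*r^4 + 2.5979*r^3 + 29.2849*r^2 + 1.836*r - 5.3872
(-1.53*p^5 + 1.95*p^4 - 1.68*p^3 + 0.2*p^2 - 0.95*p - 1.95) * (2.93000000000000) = -4.4829*p^5 + 5.7135*p^4 - 4.9224*p^3 + 0.586*p^2 - 2.7835*p - 5.7135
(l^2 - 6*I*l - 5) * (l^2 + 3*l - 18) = l^4 + 3*l^3 - 6*I*l^3 - 23*l^2 - 18*I*l^2 - 15*l + 108*I*l + 90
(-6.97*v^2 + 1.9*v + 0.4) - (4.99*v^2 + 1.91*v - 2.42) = -11.96*v^2 - 0.01*v + 2.82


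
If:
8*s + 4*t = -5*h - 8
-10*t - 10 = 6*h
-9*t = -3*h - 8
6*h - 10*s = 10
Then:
No Solution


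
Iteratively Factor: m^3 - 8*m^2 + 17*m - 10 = (m - 5)*(m^2 - 3*m + 2) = (m - 5)*(m - 2)*(m - 1)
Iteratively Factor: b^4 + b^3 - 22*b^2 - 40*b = (b)*(b^3 + b^2 - 22*b - 40) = b*(b + 2)*(b^2 - b - 20) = b*(b + 2)*(b + 4)*(b - 5)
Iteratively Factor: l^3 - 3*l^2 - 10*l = (l)*(l^2 - 3*l - 10) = l*(l - 5)*(l + 2)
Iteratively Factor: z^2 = (z)*(z)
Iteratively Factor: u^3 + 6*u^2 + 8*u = (u + 4)*(u^2 + 2*u) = (u + 2)*(u + 4)*(u)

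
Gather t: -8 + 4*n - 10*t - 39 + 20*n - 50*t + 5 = 24*n - 60*t - 42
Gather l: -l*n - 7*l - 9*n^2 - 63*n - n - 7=l*(-n - 7) - 9*n^2 - 64*n - 7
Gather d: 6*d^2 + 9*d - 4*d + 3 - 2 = 6*d^2 + 5*d + 1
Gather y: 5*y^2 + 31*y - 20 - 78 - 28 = 5*y^2 + 31*y - 126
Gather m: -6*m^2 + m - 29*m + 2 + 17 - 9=-6*m^2 - 28*m + 10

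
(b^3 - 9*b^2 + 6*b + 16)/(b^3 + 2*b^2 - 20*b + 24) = (b^2 - 7*b - 8)/(b^2 + 4*b - 12)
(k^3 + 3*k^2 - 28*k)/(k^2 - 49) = k*(k - 4)/(k - 7)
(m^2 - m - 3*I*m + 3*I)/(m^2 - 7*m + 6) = (m - 3*I)/(m - 6)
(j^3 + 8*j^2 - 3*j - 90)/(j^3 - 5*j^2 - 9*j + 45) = (j^2 + 11*j + 30)/(j^2 - 2*j - 15)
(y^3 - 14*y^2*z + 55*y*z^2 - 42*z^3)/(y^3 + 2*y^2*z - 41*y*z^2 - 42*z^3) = (y^2 - 8*y*z + 7*z^2)/(y^2 + 8*y*z + 7*z^2)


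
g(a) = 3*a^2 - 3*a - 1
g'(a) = 6*a - 3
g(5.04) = 60.08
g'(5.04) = 27.24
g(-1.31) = 8.08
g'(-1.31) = -10.86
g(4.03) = 35.63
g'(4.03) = 21.18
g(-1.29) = 7.86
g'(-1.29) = -10.74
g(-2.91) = 33.13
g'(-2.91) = -20.46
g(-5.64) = 111.35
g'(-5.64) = -36.84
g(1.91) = 4.21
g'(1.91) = 8.46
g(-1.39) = 8.97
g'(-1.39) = -11.34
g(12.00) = 395.00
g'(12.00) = 69.00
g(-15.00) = 719.00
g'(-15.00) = -93.00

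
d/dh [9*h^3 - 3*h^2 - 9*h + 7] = 27*h^2 - 6*h - 9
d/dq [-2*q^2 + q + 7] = 1 - 4*q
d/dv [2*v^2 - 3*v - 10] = 4*v - 3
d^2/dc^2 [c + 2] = 0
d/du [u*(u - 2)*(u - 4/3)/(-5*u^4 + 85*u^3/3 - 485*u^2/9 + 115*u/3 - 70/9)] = 3*(27*u^4 - 72*u^3 + 39*u^2 + 42*u - 28)/(5*(81*u^6 - 594*u^5 + 1647*u^4 - 2172*u^3 + 1423*u^2 - 434*u + 49))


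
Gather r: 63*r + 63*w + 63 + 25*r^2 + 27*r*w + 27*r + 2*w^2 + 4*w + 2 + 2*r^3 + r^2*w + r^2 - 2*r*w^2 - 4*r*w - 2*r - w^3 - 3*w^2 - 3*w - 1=2*r^3 + r^2*(w + 26) + r*(-2*w^2 + 23*w + 88) - w^3 - w^2 + 64*w + 64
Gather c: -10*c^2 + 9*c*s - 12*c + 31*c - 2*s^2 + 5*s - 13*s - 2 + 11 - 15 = -10*c^2 + c*(9*s + 19) - 2*s^2 - 8*s - 6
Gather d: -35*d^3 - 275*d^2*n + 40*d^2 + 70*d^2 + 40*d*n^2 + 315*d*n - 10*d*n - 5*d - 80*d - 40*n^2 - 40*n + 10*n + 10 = -35*d^3 + d^2*(110 - 275*n) + d*(40*n^2 + 305*n - 85) - 40*n^2 - 30*n + 10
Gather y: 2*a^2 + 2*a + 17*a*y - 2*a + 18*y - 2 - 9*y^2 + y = 2*a^2 - 9*y^2 + y*(17*a + 19) - 2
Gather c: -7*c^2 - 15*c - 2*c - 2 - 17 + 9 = -7*c^2 - 17*c - 10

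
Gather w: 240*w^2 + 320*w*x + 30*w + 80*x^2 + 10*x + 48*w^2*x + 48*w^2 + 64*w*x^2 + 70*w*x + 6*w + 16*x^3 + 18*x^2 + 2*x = w^2*(48*x + 288) + w*(64*x^2 + 390*x + 36) + 16*x^3 + 98*x^2 + 12*x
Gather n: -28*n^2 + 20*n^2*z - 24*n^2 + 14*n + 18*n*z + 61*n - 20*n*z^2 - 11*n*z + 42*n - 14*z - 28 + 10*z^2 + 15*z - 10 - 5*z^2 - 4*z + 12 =n^2*(20*z - 52) + n*(-20*z^2 + 7*z + 117) + 5*z^2 - 3*z - 26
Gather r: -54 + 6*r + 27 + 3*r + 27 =9*r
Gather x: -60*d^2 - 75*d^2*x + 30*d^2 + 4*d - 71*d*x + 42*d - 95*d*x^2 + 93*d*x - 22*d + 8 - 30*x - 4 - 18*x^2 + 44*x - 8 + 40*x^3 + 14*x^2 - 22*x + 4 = -30*d^2 + 24*d + 40*x^3 + x^2*(-95*d - 4) + x*(-75*d^2 + 22*d - 8)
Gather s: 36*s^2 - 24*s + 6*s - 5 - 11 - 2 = 36*s^2 - 18*s - 18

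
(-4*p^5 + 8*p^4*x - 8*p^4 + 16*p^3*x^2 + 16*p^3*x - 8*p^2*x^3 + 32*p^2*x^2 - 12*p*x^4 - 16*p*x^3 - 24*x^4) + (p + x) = -4*p^5 + 8*p^4*x - 8*p^4 + 16*p^3*x^2 + 16*p^3*x - 8*p^2*x^3 + 32*p^2*x^2 - 12*p*x^4 - 16*p*x^3 + p - 24*x^4 + x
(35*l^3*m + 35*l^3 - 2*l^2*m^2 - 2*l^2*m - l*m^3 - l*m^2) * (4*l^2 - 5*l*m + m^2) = 140*l^5*m + 140*l^5 - 183*l^4*m^2 - 183*l^4*m + 41*l^3*m^3 + 41*l^3*m^2 + 3*l^2*m^4 + 3*l^2*m^3 - l*m^5 - l*m^4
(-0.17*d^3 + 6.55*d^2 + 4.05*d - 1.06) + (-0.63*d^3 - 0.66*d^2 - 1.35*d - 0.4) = -0.8*d^3 + 5.89*d^2 + 2.7*d - 1.46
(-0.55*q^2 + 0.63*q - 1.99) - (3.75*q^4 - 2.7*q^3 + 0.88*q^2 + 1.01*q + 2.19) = -3.75*q^4 + 2.7*q^3 - 1.43*q^2 - 0.38*q - 4.18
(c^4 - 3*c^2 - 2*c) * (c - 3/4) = c^5 - 3*c^4/4 - 3*c^3 + c^2/4 + 3*c/2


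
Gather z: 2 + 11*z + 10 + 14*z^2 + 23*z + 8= 14*z^2 + 34*z + 20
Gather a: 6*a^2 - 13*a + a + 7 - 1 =6*a^2 - 12*a + 6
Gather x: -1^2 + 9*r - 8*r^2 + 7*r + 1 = -8*r^2 + 16*r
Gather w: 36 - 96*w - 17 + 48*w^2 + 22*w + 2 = 48*w^2 - 74*w + 21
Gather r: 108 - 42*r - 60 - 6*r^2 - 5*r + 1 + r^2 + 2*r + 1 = -5*r^2 - 45*r + 50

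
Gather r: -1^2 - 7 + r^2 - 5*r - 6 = r^2 - 5*r - 14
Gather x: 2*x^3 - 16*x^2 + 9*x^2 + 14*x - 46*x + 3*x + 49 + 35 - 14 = 2*x^3 - 7*x^2 - 29*x + 70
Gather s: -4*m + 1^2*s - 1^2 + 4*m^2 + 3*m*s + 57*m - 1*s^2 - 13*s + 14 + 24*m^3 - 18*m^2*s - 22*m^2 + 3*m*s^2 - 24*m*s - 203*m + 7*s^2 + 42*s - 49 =24*m^3 - 18*m^2 - 150*m + s^2*(3*m + 6) + s*(-18*m^2 - 21*m + 30) - 36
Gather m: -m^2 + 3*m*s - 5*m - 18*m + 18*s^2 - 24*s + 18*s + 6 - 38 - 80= -m^2 + m*(3*s - 23) + 18*s^2 - 6*s - 112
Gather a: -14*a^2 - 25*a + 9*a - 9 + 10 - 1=-14*a^2 - 16*a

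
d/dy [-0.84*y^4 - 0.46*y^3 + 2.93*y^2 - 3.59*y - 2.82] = -3.36*y^3 - 1.38*y^2 + 5.86*y - 3.59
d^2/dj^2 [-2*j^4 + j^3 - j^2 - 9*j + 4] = -24*j^2 + 6*j - 2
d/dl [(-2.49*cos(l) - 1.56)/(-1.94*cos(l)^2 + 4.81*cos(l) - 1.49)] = (4.8306*cos(l)^2 + 6.0528*cos(l) - 11.2137)*sin(l)/(3.7636*cos(l)^4 - 18.6628*cos(l)^3 + 28.9173*cos(l)^2 - 14.3338*cos(l) + 2.2201)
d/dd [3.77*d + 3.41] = 3.77000000000000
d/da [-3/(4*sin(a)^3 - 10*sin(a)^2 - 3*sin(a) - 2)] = -(30*sin(2*a) + 9*cos(3*a))/(sin(3*a) - 5*cos(2*a) + 7)^2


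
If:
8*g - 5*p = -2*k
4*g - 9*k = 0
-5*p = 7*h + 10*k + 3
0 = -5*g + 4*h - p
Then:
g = -108/907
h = -183/907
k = -48/907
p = -192/907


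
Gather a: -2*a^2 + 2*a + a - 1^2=-2*a^2 + 3*a - 1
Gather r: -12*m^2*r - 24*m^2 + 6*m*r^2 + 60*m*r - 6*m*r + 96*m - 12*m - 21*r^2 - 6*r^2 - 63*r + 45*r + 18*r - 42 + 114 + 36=-24*m^2 + 84*m + r^2*(6*m - 27) + r*(-12*m^2 + 54*m) + 108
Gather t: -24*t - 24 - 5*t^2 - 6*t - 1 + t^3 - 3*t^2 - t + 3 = t^3 - 8*t^2 - 31*t - 22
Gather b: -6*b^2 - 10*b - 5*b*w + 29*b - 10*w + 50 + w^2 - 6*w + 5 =-6*b^2 + b*(19 - 5*w) + w^2 - 16*w + 55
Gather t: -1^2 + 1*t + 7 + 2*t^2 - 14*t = 2*t^2 - 13*t + 6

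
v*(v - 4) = v^2 - 4*v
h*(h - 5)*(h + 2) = h^3 - 3*h^2 - 10*h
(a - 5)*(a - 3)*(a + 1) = a^3 - 7*a^2 + 7*a + 15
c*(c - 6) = c^2 - 6*c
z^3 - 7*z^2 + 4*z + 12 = (z - 6)*(z - 2)*(z + 1)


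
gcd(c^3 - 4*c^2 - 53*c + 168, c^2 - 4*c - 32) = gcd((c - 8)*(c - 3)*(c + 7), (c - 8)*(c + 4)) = c - 8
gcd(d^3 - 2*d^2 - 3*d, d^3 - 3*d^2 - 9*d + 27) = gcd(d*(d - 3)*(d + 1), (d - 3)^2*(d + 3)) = d - 3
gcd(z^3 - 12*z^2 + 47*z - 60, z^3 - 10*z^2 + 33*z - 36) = z^2 - 7*z + 12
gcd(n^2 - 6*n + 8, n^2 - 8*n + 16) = n - 4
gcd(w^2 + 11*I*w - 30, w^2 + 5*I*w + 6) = w + 6*I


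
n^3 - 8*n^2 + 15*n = n*(n - 5)*(n - 3)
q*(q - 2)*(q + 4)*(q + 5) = q^4 + 7*q^3 + 2*q^2 - 40*q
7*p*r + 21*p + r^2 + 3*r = (7*p + r)*(r + 3)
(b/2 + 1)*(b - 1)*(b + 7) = b^3/2 + 4*b^2 + 5*b/2 - 7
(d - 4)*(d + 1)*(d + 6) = d^3 + 3*d^2 - 22*d - 24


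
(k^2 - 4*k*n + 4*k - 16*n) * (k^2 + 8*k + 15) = k^4 - 4*k^3*n + 12*k^3 - 48*k^2*n + 47*k^2 - 188*k*n + 60*k - 240*n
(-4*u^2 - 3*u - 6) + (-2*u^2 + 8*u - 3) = -6*u^2 + 5*u - 9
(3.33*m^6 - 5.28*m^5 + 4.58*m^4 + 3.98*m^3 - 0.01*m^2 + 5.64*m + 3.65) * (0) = 0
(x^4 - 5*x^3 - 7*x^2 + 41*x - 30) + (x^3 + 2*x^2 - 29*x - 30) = x^4 - 4*x^3 - 5*x^2 + 12*x - 60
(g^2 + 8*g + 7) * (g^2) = g^4 + 8*g^3 + 7*g^2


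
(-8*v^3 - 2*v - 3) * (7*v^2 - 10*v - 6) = -56*v^5 + 80*v^4 + 34*v^3 - v^2 + 42*v + 18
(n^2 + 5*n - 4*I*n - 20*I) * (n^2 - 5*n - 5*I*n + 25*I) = n^4 - 9*I*n^3 - 45*n^2 + 225*I*n + 500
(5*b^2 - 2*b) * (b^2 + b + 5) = 5*b^4 + 3*b^3 + 23*b^2 - 10*b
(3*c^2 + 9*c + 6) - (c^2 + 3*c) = 2*c^2 + 6*c + 6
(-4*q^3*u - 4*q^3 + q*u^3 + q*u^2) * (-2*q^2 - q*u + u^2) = 8*q^5*u + 8*q^5 + 4*q^4*u^2 + 4*q^4*u - 6*q^3*u^3 - 6*q^3*u^2 - q^2*u^4 - q^2*u^3 + q*u^5 + q*u^4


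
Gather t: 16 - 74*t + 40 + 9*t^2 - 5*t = 9*t^2 - 79*t + 56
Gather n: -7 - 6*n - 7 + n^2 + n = n^2 - 5*n - 14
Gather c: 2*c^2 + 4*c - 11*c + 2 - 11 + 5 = 2*c^2 - 7*c - 4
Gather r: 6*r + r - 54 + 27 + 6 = 7*r - 21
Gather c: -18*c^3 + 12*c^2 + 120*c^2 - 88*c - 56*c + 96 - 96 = -18*c^3 + 132*c^2 - 144*c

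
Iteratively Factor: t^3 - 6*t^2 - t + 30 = (t - 3)*(t^2 - 3*t - 10) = (t - 3)*(t + 2)*(t - 5)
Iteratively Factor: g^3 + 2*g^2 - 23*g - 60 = (g + 4)*(g^2 - 2*g - 15) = (g - 5)*(g + 4)*(g + 3)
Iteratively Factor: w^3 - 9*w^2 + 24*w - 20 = (w - 5)*(w^2 - 4*w + 4) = (w - 5)*(w - 2)*(w - 2)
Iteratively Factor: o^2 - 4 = (o + 2)*(o - 2)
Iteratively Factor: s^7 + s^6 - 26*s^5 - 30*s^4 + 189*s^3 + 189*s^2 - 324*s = (s - 3)*(s^6 + 4*s^5 - 14*s^4 - 72*s^3 - 27*s^2 + 108*s) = s*(s - 3)*(s^5 + 4*s^4 - 14*s^3 - 72*s^2 - 27*s + 108) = s*(s - 3)*(s + 3)*(s^4 + s^3 - 17*s^2 - 21*s + 36) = s*(s - 3)*(s + 3)^2*(s^3 - 2*s^2 - 11*s + 12) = s*(s - 3)*(s - 1)*(s + 3)^2*(s^2 - s - 12) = s*(s - 3)*(s - 1)*(s + 3)^3*(s - 4)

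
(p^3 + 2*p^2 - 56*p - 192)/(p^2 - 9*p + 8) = (p^2 + 10*p + 24)/(p - 1)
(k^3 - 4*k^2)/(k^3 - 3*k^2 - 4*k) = k/(k + 1)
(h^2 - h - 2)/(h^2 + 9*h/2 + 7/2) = 2*(h - 2)/(2*h + 7)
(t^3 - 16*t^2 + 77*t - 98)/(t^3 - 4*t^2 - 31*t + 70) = (t - 7)/(t + 5)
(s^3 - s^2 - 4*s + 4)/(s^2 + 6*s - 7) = (s^2 - 4)/(s + 7)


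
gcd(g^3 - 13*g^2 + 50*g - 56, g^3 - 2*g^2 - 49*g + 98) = g^2 - 9*g + 14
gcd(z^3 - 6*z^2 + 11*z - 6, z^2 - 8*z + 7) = z - 1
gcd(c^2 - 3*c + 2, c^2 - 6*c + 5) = c - 1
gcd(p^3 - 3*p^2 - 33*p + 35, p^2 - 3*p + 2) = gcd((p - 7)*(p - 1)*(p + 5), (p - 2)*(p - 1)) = p - 1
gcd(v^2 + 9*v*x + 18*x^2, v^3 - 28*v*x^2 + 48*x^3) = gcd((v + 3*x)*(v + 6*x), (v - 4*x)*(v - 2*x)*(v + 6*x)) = v + 6*x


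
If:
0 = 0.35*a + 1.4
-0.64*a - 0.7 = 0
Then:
No Solution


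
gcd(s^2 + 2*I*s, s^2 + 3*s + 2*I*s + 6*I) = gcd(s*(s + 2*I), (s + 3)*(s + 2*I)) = s + 2*I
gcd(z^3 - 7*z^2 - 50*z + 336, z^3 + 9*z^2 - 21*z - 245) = z + 7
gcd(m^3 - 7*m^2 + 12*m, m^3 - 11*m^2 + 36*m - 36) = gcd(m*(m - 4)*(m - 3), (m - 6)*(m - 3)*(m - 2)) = m - 3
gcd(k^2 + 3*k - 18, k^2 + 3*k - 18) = k^2 + 3*k - 18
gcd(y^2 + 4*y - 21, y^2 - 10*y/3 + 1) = y - 3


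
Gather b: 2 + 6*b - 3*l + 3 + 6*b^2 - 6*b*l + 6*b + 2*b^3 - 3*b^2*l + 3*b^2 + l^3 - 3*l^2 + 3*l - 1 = 2*b^3 + b^2*(9 - 3*l) + b*(12 - 6*l) + l^3 - 3*l^2 + 4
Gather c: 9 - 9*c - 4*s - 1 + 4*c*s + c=c*(4*s - 8) - 4*s + 8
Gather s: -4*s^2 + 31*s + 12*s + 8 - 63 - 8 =-4*s^2 + 43*s - 63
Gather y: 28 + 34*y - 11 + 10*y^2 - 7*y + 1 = 10*y^2 + 27*y + 18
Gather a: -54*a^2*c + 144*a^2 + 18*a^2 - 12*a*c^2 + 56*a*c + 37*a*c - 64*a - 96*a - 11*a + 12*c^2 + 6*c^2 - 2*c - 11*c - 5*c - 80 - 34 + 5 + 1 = a^2*(162 - 54*c) + a*(-12*c^2 + 93*c - 171) + 18*c^2 - 18*c - 108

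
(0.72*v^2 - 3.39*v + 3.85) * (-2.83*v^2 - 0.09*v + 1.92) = -2.0376*v^4 + 9.5289*v^3 - 9.208*v^2 - 6.8553*v + 7.392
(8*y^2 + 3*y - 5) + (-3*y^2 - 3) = 5*y^2 + 3*y - 8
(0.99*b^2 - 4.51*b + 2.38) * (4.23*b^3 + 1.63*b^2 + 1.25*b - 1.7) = 4.1877*b^5 - 17.4636*b^4 + 3.9536*b^3 - 3.4411*b^2 + 10.642*b - 4.046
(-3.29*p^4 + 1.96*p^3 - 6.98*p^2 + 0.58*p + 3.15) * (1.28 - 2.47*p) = 8.1263*p^5 - 9.0524*p^4 + 19.7494*p^3 - 10.367*p^2 - 7.0381*p + 4.032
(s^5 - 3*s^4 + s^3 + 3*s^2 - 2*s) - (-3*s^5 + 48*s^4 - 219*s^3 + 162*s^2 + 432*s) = 4*s^5 - 51*s^4 + 220*s^3 - 159*s^2 - 434*s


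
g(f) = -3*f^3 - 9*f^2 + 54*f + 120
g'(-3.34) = 13.72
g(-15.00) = 7410.00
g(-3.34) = -48.98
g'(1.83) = -9.08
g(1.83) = 170.29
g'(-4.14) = -25.74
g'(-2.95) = 28.78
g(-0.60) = 85.01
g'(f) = -9*f^2 - 18*f + 54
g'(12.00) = -1458.00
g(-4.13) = -45.20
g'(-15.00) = -1701.00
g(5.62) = -393.29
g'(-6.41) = -200.41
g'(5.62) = -331.42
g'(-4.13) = -25.17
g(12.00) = -5712.00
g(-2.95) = -40.61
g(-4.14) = -44.94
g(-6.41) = 194.19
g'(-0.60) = 61.56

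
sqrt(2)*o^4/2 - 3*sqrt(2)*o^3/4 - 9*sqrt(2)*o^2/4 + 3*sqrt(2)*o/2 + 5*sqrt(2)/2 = (o - 5/2)*(o - sqrt(2))*(o + sqrt(2))*(sqrt(2)*o/2 + sqrt(2)/2)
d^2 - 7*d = d*(d - 7)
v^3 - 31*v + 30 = (v - 5)*(v - 1)*(v + 6)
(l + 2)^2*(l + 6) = l^3 + 10*l^2 + 28*l + 24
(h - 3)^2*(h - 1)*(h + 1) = h^4 - 6*h^3 + 8*h^2 + 6*h - 9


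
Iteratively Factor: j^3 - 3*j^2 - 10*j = (j)*(j^2 - 3*j - 10) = j*(j - 5)*(j + 2)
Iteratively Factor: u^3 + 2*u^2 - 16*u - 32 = (u + 2)*(u^2 - 16) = (u - 4)*(u + 2)*(u + 4)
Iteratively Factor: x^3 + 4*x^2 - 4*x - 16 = (x + 2)*(x^2 + 2*x - 8) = (x - 2)*(x + 2)*(x + 4)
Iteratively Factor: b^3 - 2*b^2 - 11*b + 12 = (b - 1)*(b^2 - b - 12) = (b - 1)*(b + 3)*(b - 4)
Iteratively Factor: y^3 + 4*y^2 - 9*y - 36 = (y + 3)*(y^2 + y - 12) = (y + 3)*(y + 4)*(y - 3)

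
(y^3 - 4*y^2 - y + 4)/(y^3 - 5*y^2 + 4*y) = (y + 1)/y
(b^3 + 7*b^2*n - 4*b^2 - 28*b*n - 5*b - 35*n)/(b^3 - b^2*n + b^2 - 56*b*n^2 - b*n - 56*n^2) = (b - 5)/(b - 8*n)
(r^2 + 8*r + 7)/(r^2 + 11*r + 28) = (r + 1)/(r + 4)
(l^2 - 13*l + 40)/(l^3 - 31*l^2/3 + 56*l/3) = 3*(l - 5)/(l*(3*l - 7))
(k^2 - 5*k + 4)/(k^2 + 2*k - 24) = (k - 1)/(k + 6)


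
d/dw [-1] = 0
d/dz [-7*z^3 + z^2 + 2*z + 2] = -21*z^2 + 2*z + 2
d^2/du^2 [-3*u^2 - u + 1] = -6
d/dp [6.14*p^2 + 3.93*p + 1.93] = 12.28*p + 3.93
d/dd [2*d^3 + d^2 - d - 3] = 6*d^2 + 2*d - 1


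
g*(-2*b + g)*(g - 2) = -2*b*g^2 + 4*b*g + g^3 - 2*g^2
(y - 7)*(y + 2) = y^2 - 5*y - 14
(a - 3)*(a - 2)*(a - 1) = a^3 - 6*a^2 + 11*a - 6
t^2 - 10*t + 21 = (t - 7)*(t - 3)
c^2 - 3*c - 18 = (c - 6)*(c + 3)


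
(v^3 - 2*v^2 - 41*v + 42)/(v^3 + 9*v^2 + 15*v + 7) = (v^3 - 2*v^2 - 41*v + 42)/(v^3 + 9*v^2 + 15*v + 7)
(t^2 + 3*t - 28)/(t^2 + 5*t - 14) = (t - 4)/(t - 2)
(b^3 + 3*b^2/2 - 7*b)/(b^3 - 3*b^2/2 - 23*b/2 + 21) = b/(b - 3)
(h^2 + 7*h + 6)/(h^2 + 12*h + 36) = (h + 1)/(h + 6)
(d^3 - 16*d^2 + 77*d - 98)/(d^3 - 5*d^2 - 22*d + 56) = (d - 7)/(d + 4)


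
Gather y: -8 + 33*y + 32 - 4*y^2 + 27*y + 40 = -4*y^2 + 60*y + 64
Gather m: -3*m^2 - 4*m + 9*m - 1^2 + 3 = -3*m^2 + 5*m + 2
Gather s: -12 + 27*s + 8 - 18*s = 9*s - 4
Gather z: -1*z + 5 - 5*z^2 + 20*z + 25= -5*z^2 + 19*z + 30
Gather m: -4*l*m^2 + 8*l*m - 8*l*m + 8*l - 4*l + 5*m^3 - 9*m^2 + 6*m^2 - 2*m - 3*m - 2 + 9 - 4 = 4*l + 5*m^3 + m^2*(-4*l - 3) - 5*m + 3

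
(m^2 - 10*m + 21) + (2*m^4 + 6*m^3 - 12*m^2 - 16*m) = 2*m^4 + 6*m^3 - 11*m^2 - 26*m + 21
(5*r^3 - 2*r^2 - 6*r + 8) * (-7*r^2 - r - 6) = -35*r^5 + 9*r^4 + 14*r^3 - 38*r^2 + 28*r - 48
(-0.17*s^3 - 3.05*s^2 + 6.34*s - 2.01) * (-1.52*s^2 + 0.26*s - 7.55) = 0.2584*s^5 + 4.5918*s^4 - 9.1463*s^3 + 27.7311*s^2 - 48.3896*s + 15.1755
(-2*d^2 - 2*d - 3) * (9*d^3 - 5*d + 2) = -18*d^5 - 18*d^4 - 17*d^3 + 6*d^2 + 11*d - 6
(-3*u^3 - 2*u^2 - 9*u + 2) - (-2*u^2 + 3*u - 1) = -3*u^3 - 12*u + 3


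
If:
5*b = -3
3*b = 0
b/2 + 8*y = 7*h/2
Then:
No Solution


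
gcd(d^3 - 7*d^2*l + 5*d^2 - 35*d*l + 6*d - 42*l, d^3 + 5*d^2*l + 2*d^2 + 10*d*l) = d + 2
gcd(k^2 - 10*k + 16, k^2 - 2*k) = k - 2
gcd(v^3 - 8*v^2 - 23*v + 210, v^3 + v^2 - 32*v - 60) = v^2 - v - 30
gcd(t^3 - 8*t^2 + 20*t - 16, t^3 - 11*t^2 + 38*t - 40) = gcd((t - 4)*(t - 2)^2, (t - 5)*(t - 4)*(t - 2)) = t^2 - 6*t + 8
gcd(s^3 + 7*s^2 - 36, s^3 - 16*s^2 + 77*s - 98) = s - 2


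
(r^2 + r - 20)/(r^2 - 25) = (r - 4)/(r - 5)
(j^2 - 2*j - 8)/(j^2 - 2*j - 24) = (-j^2 + 2*j + 8)/(-j^2 + 2*j + 24)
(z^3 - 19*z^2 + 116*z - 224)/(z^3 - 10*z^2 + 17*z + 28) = (z - 8)/(z + 1)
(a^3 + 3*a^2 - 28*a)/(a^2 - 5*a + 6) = a*(a^2 + 3*a - 28)/(a^2 - 5*a + 6)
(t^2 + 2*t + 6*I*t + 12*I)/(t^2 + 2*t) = (t + 6*I)/t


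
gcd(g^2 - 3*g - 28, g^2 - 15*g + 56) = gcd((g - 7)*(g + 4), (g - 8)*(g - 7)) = g - 7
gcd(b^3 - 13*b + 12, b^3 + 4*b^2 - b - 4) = b^2 + 3*b - 4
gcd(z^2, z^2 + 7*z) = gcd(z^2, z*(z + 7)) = z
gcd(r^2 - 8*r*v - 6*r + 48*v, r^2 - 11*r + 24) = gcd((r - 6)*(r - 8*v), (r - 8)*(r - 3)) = 1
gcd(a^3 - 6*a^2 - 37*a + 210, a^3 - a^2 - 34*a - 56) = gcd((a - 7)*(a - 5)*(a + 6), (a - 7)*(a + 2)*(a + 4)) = a - 7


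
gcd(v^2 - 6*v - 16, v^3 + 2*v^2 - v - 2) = v + 2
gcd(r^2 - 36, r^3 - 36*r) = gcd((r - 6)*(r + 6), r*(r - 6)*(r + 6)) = r^2 - 36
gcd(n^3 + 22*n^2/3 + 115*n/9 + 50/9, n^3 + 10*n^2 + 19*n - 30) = n + 5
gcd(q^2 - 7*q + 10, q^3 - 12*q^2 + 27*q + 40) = q - 5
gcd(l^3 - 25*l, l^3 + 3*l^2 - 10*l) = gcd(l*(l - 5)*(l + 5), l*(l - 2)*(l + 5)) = l^2 + 5*l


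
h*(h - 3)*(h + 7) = h^3 + 4*h^2 - 21*h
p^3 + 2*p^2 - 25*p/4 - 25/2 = (p - 5/2)*(p + 2)*(p + 5/2)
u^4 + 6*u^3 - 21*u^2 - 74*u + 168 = (u - 3)*(u - 2)*(u + 4)*(u + 7)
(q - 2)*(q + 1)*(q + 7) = q^3 + 6*q^2 - 9*q - 14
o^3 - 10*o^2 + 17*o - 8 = (o - 8)*(o - 1)^2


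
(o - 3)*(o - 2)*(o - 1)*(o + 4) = o^4 - 2*o^3 - 13*o^2 + 38*o - 24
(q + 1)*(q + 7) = q^2 + 8*q + 7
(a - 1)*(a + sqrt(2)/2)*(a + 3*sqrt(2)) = a^3 - a^2 + 7*sqrt(2)*a^2/2 - 7*sqrt(2)*a/2 + 3*a - 3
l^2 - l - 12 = (l - 4)*(l + 3)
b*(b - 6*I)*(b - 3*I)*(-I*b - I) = -I*b^4 - 9*b^3 - I*b^3 - 9*b^2 + 18*I*b^2 + 18*I*b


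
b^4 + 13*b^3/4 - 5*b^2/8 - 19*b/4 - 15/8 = (b - 5/4)*(b + 1/2)*(b + 1)*(b + 3)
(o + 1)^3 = o^3 + 3*o^2 + 3*o + 1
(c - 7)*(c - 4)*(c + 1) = c^3 - 10*c^2 + 17*c + 28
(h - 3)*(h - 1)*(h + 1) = h^3 - 3*h^2 - h + 3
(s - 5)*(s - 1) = s^2 - 6*s + 5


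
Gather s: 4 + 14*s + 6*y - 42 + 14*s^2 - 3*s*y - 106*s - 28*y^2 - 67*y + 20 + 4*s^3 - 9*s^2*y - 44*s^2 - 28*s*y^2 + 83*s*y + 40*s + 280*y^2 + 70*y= 4*s^3 + s^2*(-9*y - 30) + s*(-28*y^2 + 80*y - 52) + 252*y^2 + 9*y - 18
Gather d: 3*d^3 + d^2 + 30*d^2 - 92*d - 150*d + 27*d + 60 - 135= 3*d^3 + 31*d^2 - 215*d - 75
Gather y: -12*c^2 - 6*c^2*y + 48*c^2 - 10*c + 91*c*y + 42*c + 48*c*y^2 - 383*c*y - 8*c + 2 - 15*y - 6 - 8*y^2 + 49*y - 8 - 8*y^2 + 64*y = 36*c^2 + 24*c + y^2*(48*c - 16) + y*(-6*c^2 - 292*c + 98) - 12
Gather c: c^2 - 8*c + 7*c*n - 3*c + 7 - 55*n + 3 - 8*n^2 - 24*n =c^2 + c*(7*n - 11) - 8*n^2 - 79*n + 10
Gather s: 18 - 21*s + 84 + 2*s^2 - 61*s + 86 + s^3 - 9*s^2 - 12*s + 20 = s^3 - 7*s^2 - 94*s + 208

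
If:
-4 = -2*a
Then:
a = 2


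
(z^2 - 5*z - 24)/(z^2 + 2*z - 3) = (z - 8)/(z - 1)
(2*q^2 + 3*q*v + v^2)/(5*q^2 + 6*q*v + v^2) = (2*q + v)/(5*q + v)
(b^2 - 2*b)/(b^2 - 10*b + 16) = b/(b - 8)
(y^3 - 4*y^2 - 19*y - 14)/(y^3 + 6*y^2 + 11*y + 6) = (y - 7)/(y + 3)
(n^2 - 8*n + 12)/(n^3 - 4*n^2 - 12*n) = (n - 2)/(n*(n + 2))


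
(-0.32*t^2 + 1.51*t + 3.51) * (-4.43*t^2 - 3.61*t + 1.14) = 1.4176*t^4 - 5.5341*t^3 - 21.3652*t^2 - 10.9497*t + 4.0014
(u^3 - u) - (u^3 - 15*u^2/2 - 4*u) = 15*u^2/2 + 3*u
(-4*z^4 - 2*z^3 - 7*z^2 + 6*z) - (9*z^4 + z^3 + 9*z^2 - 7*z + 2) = -13*z^4 - 3*z^3 - 16*z^2 + 13*z - 2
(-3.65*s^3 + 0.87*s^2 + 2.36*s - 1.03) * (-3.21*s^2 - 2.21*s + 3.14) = 11.7165*s^5 + 5.2738*s^4 - 20.9593*s^3 + 0.822500000000001*s^2 + 9.6867*s - 3.2342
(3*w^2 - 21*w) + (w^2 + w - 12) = 4*w^2 - 20*w - 12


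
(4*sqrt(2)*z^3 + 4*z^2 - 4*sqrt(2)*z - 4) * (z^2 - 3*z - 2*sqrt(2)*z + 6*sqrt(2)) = 4*sqrt(2)*z^5 - 12*sqrt(2)*z^4 - 12*z^4 - 12*sqrt(2)*z^3 + 36*z^3 + 12*z^2 + 36*sqrt(2)*z^2 - 36*z + 8*sqrt(2)*z - 24*sqrt(2)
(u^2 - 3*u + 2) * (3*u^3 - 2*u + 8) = 3*u^5 - 9*u^4 + 4*u^3 + 14*u^2 - 28*u + 16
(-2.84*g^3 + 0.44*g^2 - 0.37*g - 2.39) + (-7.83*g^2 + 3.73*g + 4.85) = -2.84*g^3 - 7.39*g^2 + 3.36*g + 2.46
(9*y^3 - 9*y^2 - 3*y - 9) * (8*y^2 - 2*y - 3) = 72*y^5 - 90*y^4 - 33*y^3 - 39*y^2 + 27*y + 27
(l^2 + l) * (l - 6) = l^3 - 5*l^2 - 6*l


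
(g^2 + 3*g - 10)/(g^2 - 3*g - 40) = (g - 2)/(g - 8)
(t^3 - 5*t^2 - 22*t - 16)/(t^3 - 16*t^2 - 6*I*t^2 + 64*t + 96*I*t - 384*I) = (t^2 + 3*t + 2)/(t^2 + t*(-8 - 6*I) + 48*I)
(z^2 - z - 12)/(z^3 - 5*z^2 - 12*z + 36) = (z - 4)/(z^2 - 8*z + 12)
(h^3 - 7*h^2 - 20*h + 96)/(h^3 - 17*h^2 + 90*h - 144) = (h + 4)/(h - 6)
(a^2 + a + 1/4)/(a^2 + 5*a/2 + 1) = (a + 1/2)/(a + 2)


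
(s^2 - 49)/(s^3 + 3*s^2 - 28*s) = (s - 7)/(s*(s - 4))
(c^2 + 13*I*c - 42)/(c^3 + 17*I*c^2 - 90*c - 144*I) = (c + 7*I)/(c^2 + 11*I*c - 24)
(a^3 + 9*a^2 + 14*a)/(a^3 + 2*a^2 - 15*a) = (a^2 + 9*a + 14)/(a^2 + 2*a - 15)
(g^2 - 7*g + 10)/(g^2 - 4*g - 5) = (g - 2)/(g + 1)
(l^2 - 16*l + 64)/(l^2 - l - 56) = (l - 8)/(l + 7)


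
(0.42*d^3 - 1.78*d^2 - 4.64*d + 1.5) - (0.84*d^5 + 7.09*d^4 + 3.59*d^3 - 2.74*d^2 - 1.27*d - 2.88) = -0.84*d^5 - 7.09*d^4 - 3.17*d^3 + 0.96*d^2 - 3.37*d + 4.38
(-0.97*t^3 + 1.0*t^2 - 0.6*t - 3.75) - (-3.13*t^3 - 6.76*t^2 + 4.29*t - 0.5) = 2.16*t^3 + 7.76*t^2 - 4.89*t - 3.25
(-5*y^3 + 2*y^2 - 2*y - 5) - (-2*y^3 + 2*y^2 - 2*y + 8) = -3*y^3 - 13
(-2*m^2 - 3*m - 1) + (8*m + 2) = -2*m^2 + 5*m + 1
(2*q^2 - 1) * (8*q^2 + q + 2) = 16*q^4 + 2*q^3 - 4*q^2 - q - 2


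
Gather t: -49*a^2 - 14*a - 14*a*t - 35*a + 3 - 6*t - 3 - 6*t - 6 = -49*a^2 - 49*a + t*(-14*a - 12) - 6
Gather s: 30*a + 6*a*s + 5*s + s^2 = 30*a + s^2 + s*(6*a + 5)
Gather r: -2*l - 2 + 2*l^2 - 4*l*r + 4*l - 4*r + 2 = 2*l^2 + 2*l + r*(-4*l - 4)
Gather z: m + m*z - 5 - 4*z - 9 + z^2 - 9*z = m + z^2 + z*(m - 13) - 14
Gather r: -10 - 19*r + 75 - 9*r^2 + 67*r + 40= -9*r^2 + 48*r + 105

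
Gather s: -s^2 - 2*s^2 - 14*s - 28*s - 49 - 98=-3*s^2 - 42*s - 147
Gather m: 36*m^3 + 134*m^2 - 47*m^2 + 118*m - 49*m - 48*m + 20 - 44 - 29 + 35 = 36*m^3 + 87*m^2 + 21*m - 18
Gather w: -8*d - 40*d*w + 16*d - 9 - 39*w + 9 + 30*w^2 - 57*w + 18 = 8*d + 30*w^2 + w*(-40*d - 96) + 18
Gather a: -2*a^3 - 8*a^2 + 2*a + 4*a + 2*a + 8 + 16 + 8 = -2*a^3 - 8*a^2 + 8*a + 32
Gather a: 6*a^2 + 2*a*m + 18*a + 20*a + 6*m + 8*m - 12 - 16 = 6*a^2 + a*(2*m + 38) + 14*m - 28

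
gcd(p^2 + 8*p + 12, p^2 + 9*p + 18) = p + 6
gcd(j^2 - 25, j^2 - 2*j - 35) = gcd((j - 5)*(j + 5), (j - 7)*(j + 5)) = j + 5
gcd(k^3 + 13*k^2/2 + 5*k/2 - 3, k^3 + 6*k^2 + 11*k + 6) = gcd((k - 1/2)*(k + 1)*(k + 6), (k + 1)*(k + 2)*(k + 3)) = k + 1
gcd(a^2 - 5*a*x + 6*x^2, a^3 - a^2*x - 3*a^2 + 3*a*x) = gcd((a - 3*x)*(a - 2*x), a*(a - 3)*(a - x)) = 1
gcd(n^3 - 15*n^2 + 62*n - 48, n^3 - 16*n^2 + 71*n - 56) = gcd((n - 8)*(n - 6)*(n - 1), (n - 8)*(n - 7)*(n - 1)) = n^2 - 9*n + 8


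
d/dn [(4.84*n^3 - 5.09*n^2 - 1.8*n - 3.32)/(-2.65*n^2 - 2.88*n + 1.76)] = (-12.826*n^4 - 27.8784*n^3 + 35.4444*n^2 - 35.5128*n - 12.7296)/(7.0225*n^4 + 15.264*n^3 - 1.0336*n^2 - 10.1376*n + 3.0976)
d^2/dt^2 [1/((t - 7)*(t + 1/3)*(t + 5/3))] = 36*(243*t^4 - 1620*t^3 + 1404*t^2 + 8640*t + 6533)/(729*t^9 - 10935*t^8 + 25272*t^7 + 194400*t^6 - 254718*t^5 - 1960470*t^4 - 2881936*t^3 - 1702680*t^2 - 444675*t - 42875)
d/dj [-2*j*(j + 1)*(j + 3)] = -6*j^2 - 16*j - 6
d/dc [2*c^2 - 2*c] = 4*c - 2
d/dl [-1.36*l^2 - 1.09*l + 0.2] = -2.72*l - 1.09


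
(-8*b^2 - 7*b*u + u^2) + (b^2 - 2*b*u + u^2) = -7*b^2 - 9*b*u + 2*u^2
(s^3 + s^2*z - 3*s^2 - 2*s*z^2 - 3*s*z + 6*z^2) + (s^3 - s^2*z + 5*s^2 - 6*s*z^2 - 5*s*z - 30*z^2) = 2*s^3 + 2*s^2 - 8*s*z^2 - 8*s*z - 24*z^2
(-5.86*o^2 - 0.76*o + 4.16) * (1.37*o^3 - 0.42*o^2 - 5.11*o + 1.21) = -8.0282*o^5 + 1.42*o^4 + 35.963*o^3 - 4.9542*o^2 - 22.1772*o + 5.0336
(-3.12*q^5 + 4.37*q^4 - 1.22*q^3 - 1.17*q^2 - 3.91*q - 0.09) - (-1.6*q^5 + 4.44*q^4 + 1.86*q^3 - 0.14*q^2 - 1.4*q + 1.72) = -1.52*q^5 - 0.0700000000000003*q^4 - 3.08*q^3 - 1.03*q^2 - 2.51*q - 1.81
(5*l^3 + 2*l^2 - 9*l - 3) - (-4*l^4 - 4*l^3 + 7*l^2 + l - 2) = 4*l^4 + 9*l^3 - 5*l^2 - 10*l - 1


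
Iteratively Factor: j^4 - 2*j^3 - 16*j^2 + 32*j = (j)*(j^3 - 2*j^2 - 16*j + 32) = j*(j - 4)*(j^2 + 2*j - 8) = j*(j - 4)*(j + 4)*(j - 2)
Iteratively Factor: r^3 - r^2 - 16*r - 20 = (r + 2)*(r^2 - 3*r - 10) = (r + 2)^2*(r - 5)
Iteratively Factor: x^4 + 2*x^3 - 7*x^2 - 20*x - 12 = (x - 3)*(x^3 + 5*x^2 + 8*x + 4) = (x - 3)*(x + 1)*(x^2 + 4*x + 4) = (x - 3)*(x + 1)*(x + 2)*(x + 2)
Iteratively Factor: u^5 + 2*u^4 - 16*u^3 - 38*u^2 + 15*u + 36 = (u - 1)*(u^4 + 3*u^3 - 13*u^2 - 51*u - 36) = (u - 4)*(u - 1)*(u^3 + 7*u^2 + 15*u + 9) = (u - 4)*(u - 1)*(u + 3)*(u^2 + 4*u + 3) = (u - 4)*(u - 1)*(u + 1)*(u + 3)*(u + 3)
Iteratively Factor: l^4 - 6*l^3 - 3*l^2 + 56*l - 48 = (l + 3)*(l^3 - 9*l^2 + 24*l - 16) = (l - 4)*(l + 3)*(l^2 - 5*l + 4) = (l - 4)^2*(l + 3)*(l - 1)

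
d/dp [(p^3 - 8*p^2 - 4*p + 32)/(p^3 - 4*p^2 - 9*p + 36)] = 2*(2*p^4 - 5*p^3 + 34*p^2 - 160*p + 72)/(p^6 - 8*p^5 - 2*p^4 + 144*p^3 - 207*p^2 - 648*p + 1296)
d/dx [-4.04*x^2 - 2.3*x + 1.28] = -8.08*x - 2.3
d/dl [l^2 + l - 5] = 2*l + 1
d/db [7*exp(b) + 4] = 7*exp(b)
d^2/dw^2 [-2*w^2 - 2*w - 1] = -4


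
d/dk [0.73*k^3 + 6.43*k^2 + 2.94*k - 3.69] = 2.19*k^2 + 12.86*k + 2.94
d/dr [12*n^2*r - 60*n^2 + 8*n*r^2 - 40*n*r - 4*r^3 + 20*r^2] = 12*n^2 + 16*n*r - 40*n - 12*r^2 + 40*r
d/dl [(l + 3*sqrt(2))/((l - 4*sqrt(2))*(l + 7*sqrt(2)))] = (-l^2 - 6*sqrt(2)*l - 74)/(l^4 + 6*sqrt(2)*l^3 - 94*l^2 - 336*sqrt(2)*l + 3136)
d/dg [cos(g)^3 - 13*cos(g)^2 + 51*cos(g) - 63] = (-3*cos(g)^2 + 26*cos(g) - 51)*sin(g)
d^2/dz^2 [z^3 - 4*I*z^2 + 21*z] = 6*z - 8*I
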